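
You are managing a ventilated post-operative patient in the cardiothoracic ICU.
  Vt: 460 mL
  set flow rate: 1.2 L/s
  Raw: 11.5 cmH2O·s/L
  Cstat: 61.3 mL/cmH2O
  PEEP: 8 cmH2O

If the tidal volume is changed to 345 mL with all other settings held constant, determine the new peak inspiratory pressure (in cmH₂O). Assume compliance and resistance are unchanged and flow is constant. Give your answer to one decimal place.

27.4

PIP = Vt/C + R·V̇ + PEEP (constant-flow equation of motion).
Only the elastic term changes: ΔPIP = ΔVt / C = (345 − 460) / 61.3 = -1.876 cmH2O.
Original PIP = 460/61.3 + 11.5×1.2 + 8 = 29.304 cmH2O; new PIP = 29.304 + (-1.876) = 27.428 cmH2O.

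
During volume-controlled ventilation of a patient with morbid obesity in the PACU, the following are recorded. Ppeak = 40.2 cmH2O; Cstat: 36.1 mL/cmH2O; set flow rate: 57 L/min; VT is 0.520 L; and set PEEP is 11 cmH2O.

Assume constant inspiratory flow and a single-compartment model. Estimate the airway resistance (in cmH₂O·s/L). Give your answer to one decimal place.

Flow: 57 L/min ÷ 60 = 0.95 L/s.
Equation of motion (constant flow): PIP = Vt/C + R·V̇ + PEEP.
R·V̇ = PIP − Vt/C − PEEP = 40.2 − 520/36.1 − 11 = 40.2 − 14.404 − 11 = 14.796 cmH2O.
R = 14.796 / 0.95 = 15.575 cmH2O·s/L.

15.6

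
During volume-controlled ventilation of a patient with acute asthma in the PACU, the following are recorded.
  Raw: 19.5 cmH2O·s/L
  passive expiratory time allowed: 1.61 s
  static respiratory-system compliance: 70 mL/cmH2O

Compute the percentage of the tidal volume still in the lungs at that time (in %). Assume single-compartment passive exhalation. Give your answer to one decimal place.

τ = R × C = 19.5 × 70 mL/cmH2O = 19.5 × 0.070 L/cmH2O = 1.365 s.
Passive exhalation: V(t)/V₀ = e^(−t/τ) = e^(−1.61/1.365) = 0.3074.
Fraction remaining = 0.3074 → 30.74%.

30.7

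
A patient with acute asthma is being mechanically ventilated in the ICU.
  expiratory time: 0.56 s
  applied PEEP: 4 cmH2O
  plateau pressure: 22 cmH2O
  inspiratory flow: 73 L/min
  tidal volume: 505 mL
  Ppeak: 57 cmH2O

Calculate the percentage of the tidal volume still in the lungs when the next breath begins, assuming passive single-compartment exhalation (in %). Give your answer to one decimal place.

50.0

Flow: 73 L/min ÷ 60 = 1.2167 L/s.
R = (PIP − Pplat)/V̇ = (57 − 22) / 1.2167 = 35.0/1.2167 = 28.766 cmH2O·s/L.
C = Vt/(Pplat − PEEP) = 505.0 / (22 − 4) = 505.0/18.0 = 28.056 mL/cmH2O.
τ = R × C = 28.766 × 0.02806 L/cmH2O = 0.8072 s.
Fraction remaining at end-expiration = e^(−Te/τ) = e^(−0.56/0.8072) = 0.4997 → 49.97%.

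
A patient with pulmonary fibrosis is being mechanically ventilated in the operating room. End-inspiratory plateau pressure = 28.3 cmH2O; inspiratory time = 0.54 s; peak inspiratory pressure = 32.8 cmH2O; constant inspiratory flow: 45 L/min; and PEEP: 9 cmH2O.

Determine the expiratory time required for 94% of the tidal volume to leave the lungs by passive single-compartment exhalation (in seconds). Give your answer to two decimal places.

Flow: 45 L/min ÷ 60 = 0.75 L/s.
Vt = flow × Ti = 0.75 L/s × 0.54 s × 1000 mL/L = 405.0 mL.
R = (PIP − Pplat)/V̇ = (32.8 − 28.3) / 0.75 = 4.5/0.75 = 6.0 cmH2O·s/L.
C = Vt/(Pplat − PEEP) = 405.0 / (28.3 − 9) = 405.0/19.3 = 20.984 mL/cmH2O.
τ = R × C = 6.0 × 0.02098 L/cmH2O = 0.1259 s.
t = −τ·ln(1 − 0.94) = −0.1259·ln(0.06) = 0.3542 s.

0.35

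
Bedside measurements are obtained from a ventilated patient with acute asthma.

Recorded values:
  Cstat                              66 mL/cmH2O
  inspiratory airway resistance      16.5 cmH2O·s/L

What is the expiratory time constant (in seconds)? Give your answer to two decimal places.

τ = R × C = 16.5 × 66 mL/cmH2O = 16.5 × 0.066 L/cmH2O = 1.089 s.

1.09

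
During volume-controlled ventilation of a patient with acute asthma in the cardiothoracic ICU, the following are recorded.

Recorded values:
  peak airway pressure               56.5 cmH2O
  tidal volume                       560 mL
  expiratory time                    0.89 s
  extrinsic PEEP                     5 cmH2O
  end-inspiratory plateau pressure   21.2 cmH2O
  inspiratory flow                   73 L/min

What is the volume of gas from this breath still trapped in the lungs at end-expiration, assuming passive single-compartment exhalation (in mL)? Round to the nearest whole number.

231

Flow: 73 L/min ÷ 60 = 1.2167 L/s.
R = (PIP − Pplat)/V̇ = (56.5 − 21.2) / 1.2167 = 35.3/1.2167 = 29.013 cmH2O·s/L.
C = Vt/(Pplat − PEEP) = 560.0 / (21.2 − 5) = 560.0/16.2 = 34.568 mL/cmH2O.
τ = R × C = 29.013 × 0.03457 L/cmH2O = 1.003 s.
Fraction remaining = e^(−Te/τ) = e^(−0.89/1.003) = 0.4118.
Trapped volume = 560.0 × 0.4118 = 230.61 mL.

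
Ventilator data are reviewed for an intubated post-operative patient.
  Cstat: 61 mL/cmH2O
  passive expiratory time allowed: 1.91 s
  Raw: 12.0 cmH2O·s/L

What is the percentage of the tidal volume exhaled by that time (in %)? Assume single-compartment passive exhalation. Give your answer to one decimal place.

92.6

τ = R × C = 12.0 × 61 mL/cmH2O = 12.0 × 0.061 L/cmH2O = 0.732 s.
Passive exhalation: V(t)/V₀ = e^(−t/τ) = e^(−1.91/0.732) = 0.07359.
Fraction exhaled = 1 − 0.07359 = 0.9264 → 92.64%.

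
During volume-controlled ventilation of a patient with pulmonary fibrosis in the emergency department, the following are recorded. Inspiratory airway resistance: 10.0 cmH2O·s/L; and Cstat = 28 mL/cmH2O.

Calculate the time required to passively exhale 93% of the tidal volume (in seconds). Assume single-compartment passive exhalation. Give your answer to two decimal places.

0.74

τ = R × C = 10.0 × 28 mL/cmH2O = 10.0 × 0.028 L/cmH2O = 0.28 s.
Exhaled fraction f = 1 − e^(−t/τ) → t = −τ·ln(1 − f) = −0.28·ln(0.07) = 0.7446 s.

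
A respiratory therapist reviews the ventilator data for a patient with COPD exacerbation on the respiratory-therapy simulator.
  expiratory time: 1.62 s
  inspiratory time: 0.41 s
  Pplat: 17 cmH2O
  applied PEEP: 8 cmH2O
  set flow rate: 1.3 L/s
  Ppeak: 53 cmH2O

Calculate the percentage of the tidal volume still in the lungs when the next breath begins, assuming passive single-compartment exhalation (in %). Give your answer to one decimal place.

37.2

Vt = flow × Ti = 1.3 L/s × 0.41 s × 1000 mL/L = 533.0 mL.
R = (PIP − Pplat)/V̇ = (53 − 17) / 1.3 = 36.0/1.3 = 27.692 cmH2O·s/L.
C = Vt/(Pplat − PEEP) = 533.0 / (17 − 8) = 533.0/9.0 = 59.222 mL/cmH2O.
τ = R × C = 27.692 × 0.05922 L/cmH2O = 1.64 s.
Fraction remaining at end-expiration = e^(−Te/τ) = e^(−1.62/1.64) = 0.3724 → 37.24%.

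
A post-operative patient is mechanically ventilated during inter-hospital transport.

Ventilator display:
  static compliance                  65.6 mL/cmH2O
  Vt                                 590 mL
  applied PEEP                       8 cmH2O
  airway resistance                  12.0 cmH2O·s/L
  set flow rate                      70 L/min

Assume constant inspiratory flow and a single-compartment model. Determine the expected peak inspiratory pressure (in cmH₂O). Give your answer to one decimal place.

Flow: 70 L/min ÷ 60 = 1.1667 L/s.
Equation of motion (constant flow): PIP = Vt/C + R·V̇ + PEEP.
PIP = 590/65.6 + 12.0×1.1667 + 8 = 8.994 + 14.0 + 8 = 30.994 cmH2O.

31.0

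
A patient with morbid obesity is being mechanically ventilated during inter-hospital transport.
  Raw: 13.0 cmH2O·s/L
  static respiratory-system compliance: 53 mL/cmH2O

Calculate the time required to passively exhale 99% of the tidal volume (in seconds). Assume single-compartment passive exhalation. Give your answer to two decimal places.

3.17

τ = R × C = 13.0 × 53 mL/cmH2O = 13.0 × 0.053 L/cmH2O = 0.689 s.
Exhaled fraction f = 1 − e^(−t/τ) → t = −τ·ln(1 − f) = −0.689·ln(0.01) = 3.173 s.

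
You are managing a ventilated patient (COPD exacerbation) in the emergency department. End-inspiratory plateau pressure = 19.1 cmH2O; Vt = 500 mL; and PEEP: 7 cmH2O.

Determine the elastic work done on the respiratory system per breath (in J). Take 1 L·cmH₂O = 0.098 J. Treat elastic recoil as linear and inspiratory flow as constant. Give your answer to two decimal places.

0.30

Elastic work ≈ ½ × (Pplat − PEEP) × Vt = 0.5 × (19.1 − 7) × 0.500 L = 0.5 × 12.1 × 0.500 = 3.025 L·cmH2O.
× 0.098 J/(L·cmH2O) → 0.2965 J.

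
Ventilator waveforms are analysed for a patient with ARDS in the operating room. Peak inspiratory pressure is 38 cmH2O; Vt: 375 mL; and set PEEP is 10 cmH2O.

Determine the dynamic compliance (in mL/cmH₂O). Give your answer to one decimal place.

Dynamic compliance = Vt / (PIP − PEEP) = 375 / (38 − 10) = 375 / 28.0 = 13.393 mL/cmH2O.

13.4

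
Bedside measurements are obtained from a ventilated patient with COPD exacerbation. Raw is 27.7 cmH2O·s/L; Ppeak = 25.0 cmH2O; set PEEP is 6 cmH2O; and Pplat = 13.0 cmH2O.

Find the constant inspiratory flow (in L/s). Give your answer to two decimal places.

flow = (PIP − Pplat) / Raw = 12.0 / 27.7 = 0.4332 L/s.

0.43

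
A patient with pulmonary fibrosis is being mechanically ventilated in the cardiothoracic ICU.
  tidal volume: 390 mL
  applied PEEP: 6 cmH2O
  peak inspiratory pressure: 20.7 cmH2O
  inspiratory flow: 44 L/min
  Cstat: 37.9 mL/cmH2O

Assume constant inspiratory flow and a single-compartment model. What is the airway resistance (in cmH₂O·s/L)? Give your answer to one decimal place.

6.0

Flow: 44 L/min ÷ 60 = 0.7333 L/s.
Equation of motion (constant flow): PIP = Vt/C + R·V̇ + PEEP.
R·V̇ = PIP − Vt/C − PEEP = 20.7 − 390/37.9 − 6 = 20.7 − 10.29 − 6 = 4.41 cmH2O.
R = 4.41 / 0.7333 = 6.014 cmH2O·s/L.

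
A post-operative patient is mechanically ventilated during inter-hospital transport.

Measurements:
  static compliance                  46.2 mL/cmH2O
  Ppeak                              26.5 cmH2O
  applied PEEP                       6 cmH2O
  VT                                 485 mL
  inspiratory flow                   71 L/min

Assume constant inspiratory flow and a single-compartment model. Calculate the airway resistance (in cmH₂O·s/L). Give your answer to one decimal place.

Flow: 71 L/min ÷ 60 = 1.1833 L/s.
Equation of motion (constant flow): PIP = Vt/C + R·V̇ + PEEP.
R·V̇ = PIP − Vt/C − PEEP = 26.5 − 485/46.2 − 6 = 26.5 − 10.498 − 6 = 10.002 cmH2O.
R = 10.002 / 1.1833 = 8.453 cmH2O·s/L.

8.5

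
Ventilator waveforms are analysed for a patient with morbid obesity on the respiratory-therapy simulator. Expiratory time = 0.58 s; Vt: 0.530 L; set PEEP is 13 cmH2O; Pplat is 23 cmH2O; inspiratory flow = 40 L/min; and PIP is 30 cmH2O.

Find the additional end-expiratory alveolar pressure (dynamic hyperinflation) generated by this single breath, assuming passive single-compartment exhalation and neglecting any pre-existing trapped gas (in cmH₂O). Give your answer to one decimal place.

3.5

Flow: 40 L/min ÷ 60 = 0.6667 L/s.
R = (PIP − Pplat)/V̇ = (30 − 23) / 0.6667 = 7.0/0.6667 = 10.499 cmH2O·s/L.
C = Vt/(Pplat − PEEP) = 530.0 / (23 − 13) = 530.0/10.0 = 53.0 mL/cmH2O.
τ = R × C = 10.499 × 0.053 L/cmH2O = 0.5564 s.
Fraction remaining = e^(−Te/τ) = e^(−0.58/0.5564) = 0.3526; trapped volume = 530.0 × 0.3526 = 186.88 mL.
Additional alveolar pressure from trapping ≈ V_trapped / C = 186.88 / 53.0 = 3.526 cmH2O.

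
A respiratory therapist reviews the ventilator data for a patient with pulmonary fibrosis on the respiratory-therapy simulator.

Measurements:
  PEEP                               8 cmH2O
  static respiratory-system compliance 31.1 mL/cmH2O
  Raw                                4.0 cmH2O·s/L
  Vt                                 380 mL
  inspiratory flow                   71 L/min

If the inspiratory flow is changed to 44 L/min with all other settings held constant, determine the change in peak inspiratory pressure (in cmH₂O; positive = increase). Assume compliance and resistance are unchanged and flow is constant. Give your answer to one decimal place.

-1.8

Flow: 71 L/min ÷ 60 = 1.1833 L/s.
New flow: 44 L/min ÷ 60 = 0.7333 L/s.
PIP = Vt/C + R·V̇ + PEEP (constant-flow equation of motion).
Only the resistive term changes: ΔPIP = R × ΔV̇ = 4.0 × (0.7333 − 1.1833) = 4.0 × -0.45 = -1.8 cmH2O.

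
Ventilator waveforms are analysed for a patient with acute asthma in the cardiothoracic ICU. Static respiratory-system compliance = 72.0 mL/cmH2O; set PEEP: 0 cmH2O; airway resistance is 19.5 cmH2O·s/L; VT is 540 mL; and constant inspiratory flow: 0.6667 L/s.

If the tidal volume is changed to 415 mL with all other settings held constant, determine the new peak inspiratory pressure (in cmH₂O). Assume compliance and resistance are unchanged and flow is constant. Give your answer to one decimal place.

18.8

PIP = Vt/C + R·V̇ + PEEP (constant-flow equation of motion).
Only the elastic term changes: ΔPIP = ΔVt / C = (415 − 540) / 72.0 = -1.736 cmH2O.
Original PIP = 540/72.0 + 19.5×0.6667 + 0 = 20.501 cmH2O; new PIP = 20.501 + (-1.736) = 18.765 cmH2O.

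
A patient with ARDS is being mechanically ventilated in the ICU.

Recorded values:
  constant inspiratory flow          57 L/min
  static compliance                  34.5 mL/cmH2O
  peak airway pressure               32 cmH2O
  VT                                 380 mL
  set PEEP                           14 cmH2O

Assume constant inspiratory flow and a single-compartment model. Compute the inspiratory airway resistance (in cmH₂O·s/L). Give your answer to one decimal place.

Flow: 57 L/min ÷ 60 = 0.95 L/s.
Equation of motion (constant flow): PIP = Vt/C + R·V̇ + PEEP.
R·V̇ = PIP − Vt/C − PEEP = 32 − 380/34.5 − 14 = 32 − 11.014 − 14 = 6.986 cmH2O.
R = 6.986 / 0.95 = 7.354 cmH2O·s/L.

7.4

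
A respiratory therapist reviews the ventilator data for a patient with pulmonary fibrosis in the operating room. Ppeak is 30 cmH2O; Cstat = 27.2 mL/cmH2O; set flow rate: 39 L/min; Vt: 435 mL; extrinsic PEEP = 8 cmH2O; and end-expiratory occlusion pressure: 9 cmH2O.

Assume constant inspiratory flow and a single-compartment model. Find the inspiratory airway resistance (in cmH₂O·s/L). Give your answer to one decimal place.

Flow: 39 L/min ÷ 60 = 0.65 L/s.
Total PEEP = 9 cmH2O (set 8 + intrinsic 1); this is the baseline alveolar pressure.
Equation of motion (constant flow): PIP = Vt/C + R·V̇ + PEEP.
R·V̇ = PIP − Vt/C − PEEP = 30 − 435/27.2 − 9 = 30 − 15.993 − 9 = 5.007 cmH2O.
R = 5.007 / 0.65 = 7.703 cmH2O·s/L.

7.7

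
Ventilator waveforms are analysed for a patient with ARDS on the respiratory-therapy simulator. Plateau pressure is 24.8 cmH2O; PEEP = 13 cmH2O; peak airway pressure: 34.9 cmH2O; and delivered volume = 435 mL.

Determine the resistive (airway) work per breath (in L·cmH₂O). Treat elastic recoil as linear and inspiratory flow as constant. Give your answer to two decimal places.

4.39

With constant inspiratory flow the resistive pressure is constant at PIP − Pplat = 34.9 − 24.8 = 10.1 cmH2O, so resistive work = 10.1 × 0.435 = 4.394 L·cmH2O.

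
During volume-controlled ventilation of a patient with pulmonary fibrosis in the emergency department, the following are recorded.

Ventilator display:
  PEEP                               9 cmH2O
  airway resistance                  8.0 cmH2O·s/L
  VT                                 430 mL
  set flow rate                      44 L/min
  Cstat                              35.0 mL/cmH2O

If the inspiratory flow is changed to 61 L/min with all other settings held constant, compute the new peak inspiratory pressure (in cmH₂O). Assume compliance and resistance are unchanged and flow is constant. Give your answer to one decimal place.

29.4

Flow: 44 L/min ÷ 60 = 0.7333 L/s.
New flow: 61 L/min ÷ 60 = 1.0167 L/s.
PIP = Vt/C + R·V̇ + PEEP (constant-flow equation of motion).
Only the resistive term changes: ΔPIP = R × ΔV̇ = 8.0 × (1.0167 − 0.7333) = 8.0 × 0.2834 = 2.267 cmH2O.
Original PIP = 430/35.0 + 8.0×0.7333 + 9 = 27.152 cmH2O; new PIP = 27.152 + (2.267) = 29.419 cmH2O.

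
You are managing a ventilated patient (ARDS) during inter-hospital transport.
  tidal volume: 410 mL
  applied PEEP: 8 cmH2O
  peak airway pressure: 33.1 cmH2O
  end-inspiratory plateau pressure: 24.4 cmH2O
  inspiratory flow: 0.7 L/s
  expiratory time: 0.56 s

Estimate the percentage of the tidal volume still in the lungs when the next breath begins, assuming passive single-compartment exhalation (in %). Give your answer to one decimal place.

R = (PIP − Pplat)/V̇ = (33.1 − 24.4) / 0.7 = 8.7/0.7 = 12.429 cmH2O·s/L.
C = Vt/(Pplat − PEEP) = 410.0 / (24.4 − 8) = 410.0/16.4 = 25.0 mL/cmH2O.
τ = R × C = 12.429 × 0.025 L/cmH2O = 0.3107 s.
Fraction remaining at end-expiration = e^(−Te/τ) = e^(−0.56/0.3107) = 0.1649 → 16.49%.

16.5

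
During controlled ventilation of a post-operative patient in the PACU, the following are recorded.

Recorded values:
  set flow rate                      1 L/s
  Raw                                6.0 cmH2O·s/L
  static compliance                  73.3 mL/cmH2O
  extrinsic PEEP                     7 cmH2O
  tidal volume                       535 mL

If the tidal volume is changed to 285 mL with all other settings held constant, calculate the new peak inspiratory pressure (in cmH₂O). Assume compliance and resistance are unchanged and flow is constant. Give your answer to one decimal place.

PIP = Vt/C + R·V̇ + PEEP (constant-flow equation of motion).
Only the elastic term changes: ΔPIP = ΔVt / C = (285 − 535) / 73.3 = -3.411 cmH2O.
Original PIP = 535/73.3 + 6.0×1 + 7 = 20.299 cmH2O; new PIP = 20.299 + (-3.411) = 16.888 cmH2O.

16.9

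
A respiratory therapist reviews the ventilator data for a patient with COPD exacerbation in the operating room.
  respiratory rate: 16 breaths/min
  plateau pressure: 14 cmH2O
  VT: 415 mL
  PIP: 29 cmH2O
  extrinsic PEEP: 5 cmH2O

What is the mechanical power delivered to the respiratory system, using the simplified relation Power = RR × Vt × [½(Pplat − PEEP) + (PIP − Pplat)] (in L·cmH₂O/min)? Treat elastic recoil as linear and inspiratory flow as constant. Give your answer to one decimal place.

129.5

Per-breath work = Vt × [½(Pplat−PEEP) + (PIP−Pplat)] = 0.415 × [0.5×9.0 + 15.0] = 0.415 × 19.5 = 8.093 L·cmH2O.
Power = 16 × 8.093 = 129.49 L·cmH2O/min.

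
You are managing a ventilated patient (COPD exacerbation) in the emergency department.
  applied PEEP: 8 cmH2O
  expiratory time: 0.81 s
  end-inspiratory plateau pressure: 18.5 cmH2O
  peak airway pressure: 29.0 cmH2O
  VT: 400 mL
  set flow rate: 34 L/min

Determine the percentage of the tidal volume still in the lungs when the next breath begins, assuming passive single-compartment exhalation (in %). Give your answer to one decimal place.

31.7

Flow: 34 L/min ÷ 60 = 0.5667 L/s.
R = (PIP − Pplat)/V̇ = (29.0 − 18.5) / 0.5667 = 10.5/0.5667 = 18.528 cmH2O·s/L.
C = Vt/(Pplat − PEEP) = 400.0 / (18.5 − 8) = 400.0/10.5 = 38.095 mL/cmH2O.
τ = R × C = 18.528 × 0.0381 L/cmH2O = 0.7059 s.
Fraction remaining at end-expiration = e^(−Te/τ) = e^(−0.81/0.7059) = 0.3174 → 31.74%.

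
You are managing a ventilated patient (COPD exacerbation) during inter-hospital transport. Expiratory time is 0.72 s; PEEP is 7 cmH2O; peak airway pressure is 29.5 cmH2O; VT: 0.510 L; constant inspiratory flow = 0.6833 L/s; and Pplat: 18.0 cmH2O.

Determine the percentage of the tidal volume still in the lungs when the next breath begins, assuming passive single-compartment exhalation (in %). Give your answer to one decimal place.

R = (PIP − Pplat)/V̇ = (29.5 − 18.0) / 0.6833 = 11.5/0.6833 = 16.83 cmH2O·s/L.
C = Vt/(Pplat − PEEP) = 510.0 / (18.0 − 7) = 510.0/11.0 = 46.364 mL/cmH2O.
τ = R × C = 16.83 × 0.04636 L/cmH2O = 0.7802 s.
Fraction remaining at end-expiration = e^(−Te/τ) = e^(−0.72/0.7802) = 0.3974 → 39.74%.

39.7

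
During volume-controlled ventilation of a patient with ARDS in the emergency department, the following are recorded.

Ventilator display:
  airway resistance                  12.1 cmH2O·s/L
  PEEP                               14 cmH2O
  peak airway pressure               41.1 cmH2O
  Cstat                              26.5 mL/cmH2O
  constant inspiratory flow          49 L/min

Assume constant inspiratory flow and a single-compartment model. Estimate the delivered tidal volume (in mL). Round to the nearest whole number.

Flow: 49 L/min ÷ 60 = 0.8167 L/s.
Equation of motion (constant flow): PIP = Vt/C + R·V̇ + PEEP.
Vt/C = PIP − R·V̇ − PEEP = 41.1 − 9.882 − 14 = 17.218 cmH2O.
Vt = C × 17.218 = 26.5 × 17.218 = 456.28 mL.

456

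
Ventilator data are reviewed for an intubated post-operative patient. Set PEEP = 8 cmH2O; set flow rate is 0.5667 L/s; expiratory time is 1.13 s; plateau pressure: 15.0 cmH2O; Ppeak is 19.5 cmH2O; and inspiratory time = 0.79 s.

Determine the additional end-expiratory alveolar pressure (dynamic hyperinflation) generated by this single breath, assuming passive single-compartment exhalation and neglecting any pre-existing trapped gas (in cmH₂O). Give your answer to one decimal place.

0.8

Vt = flow × Ti = 0.5667 L/s × 0.79 s × 1000 mL/L = 447.69 mL.
R = (PIP − Pplat)/V̇ = (19.5 − 15.0) / 0.5667 = 4.5/0.5667 = 7.941 cmH2O·s/L.
C = Vt/(Pplat − PEEP) = 447.69 / (15.0 − 8) = 447.69/7.0 = 63.956 mL/cmH2O.
τ = R × C = 7.941 × 0.06396 L/cmH2O = 0.5079 s.
Fraction remaining = e^(−Te/τ) = e^(−1.13/0.5079) = 0.1081; trapped volume = 447.69 × 0.1081 = 48.395 mL.
Additional alveolar pressure from trapping ≈ V_trapped / C = 48.395 / 63.956 = 0.7567 cmH2O.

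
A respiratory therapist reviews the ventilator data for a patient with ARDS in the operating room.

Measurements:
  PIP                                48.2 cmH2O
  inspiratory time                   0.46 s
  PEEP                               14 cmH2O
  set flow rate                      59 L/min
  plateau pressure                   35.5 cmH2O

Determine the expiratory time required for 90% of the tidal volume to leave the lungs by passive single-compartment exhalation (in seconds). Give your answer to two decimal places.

Flow: 59 L/min ÷ 60 = 0.9833 L/s.
Vt = flow × Ti = 0.9833 L/s × 0.46 s × 1000 mL/L = 452.32 mL.
R = (PIP − Pplat)/V̇ = (48.2 − 35.5) / 0.9833 = 12.7/0.9833 = 12.916 cmH2O·s/L.
C = Vt/(Pplat − PEEP) = 452.32 / (35.5 − 14) = 452.32/21.5 = 21.038 mL/cmH2O.
τ = R × C = 12.916 × 0.02104 L/cmH2O = 0.2718 s.
t = −τ·ln(1 − 0.90) = −0.2718·ln(0.1) = 0.6258 s.

0.63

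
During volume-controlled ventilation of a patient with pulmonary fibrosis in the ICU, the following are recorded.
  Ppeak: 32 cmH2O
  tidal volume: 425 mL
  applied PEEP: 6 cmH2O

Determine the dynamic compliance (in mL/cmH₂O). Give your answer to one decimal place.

Dynamic compliance = Vt / (PIP − PEEP) = 425 / (32 − 6) = 425 / 26.0 = 16.346 mL/cmH2O.

16.3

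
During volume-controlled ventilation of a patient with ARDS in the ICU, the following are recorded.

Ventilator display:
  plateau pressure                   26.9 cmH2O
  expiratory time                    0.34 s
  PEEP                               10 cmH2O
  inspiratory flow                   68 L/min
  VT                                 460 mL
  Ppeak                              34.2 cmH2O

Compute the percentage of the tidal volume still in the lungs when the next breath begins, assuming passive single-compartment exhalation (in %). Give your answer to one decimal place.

14.4

Flow: 68 L/min ÷ 60 = 1.1333 L/s.
R = (PIP − Pplat)/V̇ = (34.2 − 26.9) / 1.1333 = 7.3/1.1333 = 6.441 cmH2O·s/L.
C = Vt/(Pplat − PEEP) = 460.0 / (26.9 − 10) = 460.0/16.9 = 27.219 mL/cmH2O.
τ = R × C = 6.441 × 0.02722 L/cmH2O = 0.1753 s.
Fraction remaining at end-expiration = e^(−Te/τ) = e^(−0.34/0.1753) = 0.1438 → 14.38%.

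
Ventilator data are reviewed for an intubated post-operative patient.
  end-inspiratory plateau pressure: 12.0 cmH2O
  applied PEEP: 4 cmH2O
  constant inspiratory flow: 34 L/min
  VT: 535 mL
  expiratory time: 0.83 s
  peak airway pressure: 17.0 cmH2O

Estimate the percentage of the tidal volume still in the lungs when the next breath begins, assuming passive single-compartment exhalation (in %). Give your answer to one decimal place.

Flow: 34 L/min ÷ 60 = 0.5667 L/s.
R = (PIP − Pplat)/V̇ = (17.0 − 12.0) / 0.5667 = 5.0/0.5667 = 8.823 cmH2O·s/L.
C = Vt/(Pplat − PEEP) = 535.0 / (12.0 − 4) = 535.0/8.0 = 66.875 mL/cmH2O.
τ = R × C = 8.823 × 0.06688 L/cmH2O = 0.5901 s.
Fraction remaining at end-expiration = e^(−Te/τ) = e^(−0.83/0.5901) = 0.245 → 24.5%.

24.5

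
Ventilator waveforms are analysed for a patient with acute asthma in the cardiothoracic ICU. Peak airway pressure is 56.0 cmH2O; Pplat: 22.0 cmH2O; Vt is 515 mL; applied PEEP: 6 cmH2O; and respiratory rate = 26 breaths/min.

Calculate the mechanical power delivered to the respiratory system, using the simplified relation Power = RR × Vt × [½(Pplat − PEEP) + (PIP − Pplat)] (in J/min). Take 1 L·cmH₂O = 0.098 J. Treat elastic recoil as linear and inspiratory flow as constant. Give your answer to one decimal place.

Per-breath work = Vt × [½(Pplat−PEEP) + (PIP−Pplat)] = 0.515 × [0.5×16.0 + 34.0] = 0.515 × 42.0 = 21.63 L·cmH2O.
Power = 26 × 21.63 = 562.38 L·cmH2O/min.
× 0.098 J/(L·cmH2O) → 55.113 J/min.

55.1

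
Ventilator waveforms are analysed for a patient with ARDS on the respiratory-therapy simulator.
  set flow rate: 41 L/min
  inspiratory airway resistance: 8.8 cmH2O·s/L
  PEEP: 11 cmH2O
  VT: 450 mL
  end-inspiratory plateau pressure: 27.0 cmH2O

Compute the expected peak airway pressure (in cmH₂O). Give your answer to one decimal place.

33.0

Flow: 41 L/min ÷ 60 = 0.6833 L/s.
PIP = Pplat + Raw × flow = 27.0 + 8.8 × 0.6833 = 27.0 + 6.013 = 33.013 cmH2O.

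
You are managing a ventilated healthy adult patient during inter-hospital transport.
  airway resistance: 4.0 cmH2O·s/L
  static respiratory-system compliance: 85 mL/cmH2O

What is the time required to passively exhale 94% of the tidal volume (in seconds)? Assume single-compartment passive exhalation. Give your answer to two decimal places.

τ = R × C = 4.0 × 85 mL/cmH2O = 4.0 × 0.085 L/cmH2O = 0.34 s.
Exhaled fraction f = 1 − e^(−t/τ) → t = −τ·ln(1 − f) = −0.34·ln(0.06) = 0.9566 s.

0.96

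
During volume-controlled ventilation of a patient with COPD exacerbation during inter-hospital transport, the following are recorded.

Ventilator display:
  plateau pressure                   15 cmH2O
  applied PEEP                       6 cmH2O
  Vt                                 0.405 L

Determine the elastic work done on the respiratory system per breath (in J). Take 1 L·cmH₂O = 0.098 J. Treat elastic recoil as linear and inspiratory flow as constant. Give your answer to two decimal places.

0.18

Elastic work ≈ ½ × (Pplat − PEEP) × Vt = 0.5 × (15 − 6) × 0.405 L = 0.5 × 9.0 × 0.405 = 1.823 L·cmH2O.
× 0.098 J/(L·cmH2O) → 0.1787 J.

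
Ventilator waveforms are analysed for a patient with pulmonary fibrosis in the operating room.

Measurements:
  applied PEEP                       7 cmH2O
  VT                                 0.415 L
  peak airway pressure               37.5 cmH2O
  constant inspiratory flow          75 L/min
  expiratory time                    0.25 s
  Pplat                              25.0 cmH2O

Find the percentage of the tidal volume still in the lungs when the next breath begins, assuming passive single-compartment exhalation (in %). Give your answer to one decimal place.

33.8

Flow: 75 L/min ÷ 60 = 1.25 L/s.
R = (PIP − Pplat)/V̇ = (37.5 − 25.0) / 1.25 = 12.5/1.25 = 10.0 cmH2O·s/L.
C = Vt/(Pplat − PEEP) = 415.0 / (25.0 − 7) = 415.0/18.0 = 23.056 mL/cmH2O.
τ = R × C = 10.0 × 0.02306 L/cmH2O = 0.2306 s.
Fraction remaining at end-expiration = e^(−Te/τ) = e^(−0.25/0.2306) = 0.3382 → 33.82%.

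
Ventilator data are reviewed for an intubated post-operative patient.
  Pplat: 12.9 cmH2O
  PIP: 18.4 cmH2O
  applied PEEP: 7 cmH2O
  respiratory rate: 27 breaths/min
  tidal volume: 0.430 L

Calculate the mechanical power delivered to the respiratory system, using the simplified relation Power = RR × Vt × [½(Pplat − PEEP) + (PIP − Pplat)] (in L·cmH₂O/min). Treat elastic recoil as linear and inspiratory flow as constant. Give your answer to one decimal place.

98.1

Per-breath work = Vt × [½(Pplat−PEEP) + (PIP−Pplat)] = 0.430 × [0.5×5.9 + 5.5] = 0.430 × 8.45 = 3.634 L·cmH2O.
Power = 27 × 3.634 = 98.118 L·cmH2O/min.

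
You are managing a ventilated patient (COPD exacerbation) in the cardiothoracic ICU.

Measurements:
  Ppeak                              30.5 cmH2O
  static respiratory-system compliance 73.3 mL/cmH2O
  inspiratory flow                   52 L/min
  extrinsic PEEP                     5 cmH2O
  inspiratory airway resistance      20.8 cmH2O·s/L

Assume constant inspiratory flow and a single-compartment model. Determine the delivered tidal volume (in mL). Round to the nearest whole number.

548

Flow: 52 L/min ÷ 60 = 0.8667 L/s.
Equation of motion (constant flow): PIP = Vt/C + R·V̇ + PEEP.
Vt/C = PIP − R·V̇ − PEEP = 30.5 − 18.027 − 5 = 7.473 cmH2O.
Vt = C × 7.473 = 73.3 × 7.473 = 547.77 mL.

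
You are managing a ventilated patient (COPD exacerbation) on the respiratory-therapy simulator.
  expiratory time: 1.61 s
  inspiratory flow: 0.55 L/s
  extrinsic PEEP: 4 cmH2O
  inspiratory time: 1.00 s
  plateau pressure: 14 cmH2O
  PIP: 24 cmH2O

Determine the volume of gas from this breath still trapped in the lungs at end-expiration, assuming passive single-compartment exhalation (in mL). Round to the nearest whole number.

110

Vt = flow × Ti = 0.55 L/s × 1.00 s × 1000 mL/L = 550.0 mL.
R = (PIP − Pplat)/V̇ = (24 − 14) / 0.55 = 10.0/0.55 = 18.182 cmH2O·s/L.
C = Vt/(Pplat − PEEP) = 550.0 / (14 − 4) = 550.0/10.0 = 55.0 mL/cmH2O.
τ = R × C = 18.182 × 0.055 L/cmH2O = 1.0 s.
Fraction remaining = e^(−Te/τ) = e^(−1.61/1.0) = 0.1999.
Trapped volume = 550.0 × 0.1999 = 109.95 mL.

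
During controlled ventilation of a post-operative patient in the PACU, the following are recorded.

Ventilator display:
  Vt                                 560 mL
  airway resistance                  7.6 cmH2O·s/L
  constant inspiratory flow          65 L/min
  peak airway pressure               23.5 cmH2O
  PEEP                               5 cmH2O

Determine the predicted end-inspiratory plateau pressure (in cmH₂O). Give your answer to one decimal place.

Flow: 65 L/min ÷ 60 = 1.0833 L/s.
Pplat = PIP − Raw × flow = 23.5 − 7.6 × 1.0833 = 23.5 − 8.233 = 15.267 cmH2O.

15.3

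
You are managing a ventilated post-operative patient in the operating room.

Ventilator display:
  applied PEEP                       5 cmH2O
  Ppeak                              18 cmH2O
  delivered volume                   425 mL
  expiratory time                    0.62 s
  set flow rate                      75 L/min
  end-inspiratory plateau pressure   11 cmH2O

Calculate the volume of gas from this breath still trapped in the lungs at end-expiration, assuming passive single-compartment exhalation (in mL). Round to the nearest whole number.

Flow: 75 L/min ÷ 60 = 1.25 L/s.
R = (PIP − Pplat)/V̇ = (18 − 11) / 1.25 = 7.0/1.25 = 5.6 cmH2O·s/L.
C = Vt/(Pplat − PEEP) = 425.0 / (11 − 5) = 425.0/6.0 = 70.833 mL/cmH2O.
τ = R × C = 5.6 × 0.07083 L/cmH2O = 0.3966 s.
Fraction remaining = e^(−Te/τ) = e^(−0.62/0.3966) = 0.2094.
Trapped volume = 425.0 × 0.2094 = 88.995 mL.

89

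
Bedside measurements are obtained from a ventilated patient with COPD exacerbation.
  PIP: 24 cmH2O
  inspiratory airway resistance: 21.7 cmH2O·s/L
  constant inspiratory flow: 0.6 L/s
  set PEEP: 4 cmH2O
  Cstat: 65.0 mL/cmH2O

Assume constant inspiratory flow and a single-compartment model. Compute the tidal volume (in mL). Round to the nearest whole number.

454

Equation of motion (constant flow): PIP = Vt/C + R·V̇ + PEEP.
Vt/C = PIP − R·V̇ − PEEP = 24 − 13.02 − 4 = 6.98 cmH2O.
Vt = C × 6.98 = 65.0 × 6.98 = 453.7 mL.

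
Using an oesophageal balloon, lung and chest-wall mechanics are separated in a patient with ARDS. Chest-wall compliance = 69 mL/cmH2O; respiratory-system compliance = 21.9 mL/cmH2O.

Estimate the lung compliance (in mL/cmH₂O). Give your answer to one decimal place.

32.1

1/CL = 1/Crs − 1/Ccw.
1/CL = 1/21.9 − 1/69 = 0.03117.
CL = 32.082 mL/cmH2O.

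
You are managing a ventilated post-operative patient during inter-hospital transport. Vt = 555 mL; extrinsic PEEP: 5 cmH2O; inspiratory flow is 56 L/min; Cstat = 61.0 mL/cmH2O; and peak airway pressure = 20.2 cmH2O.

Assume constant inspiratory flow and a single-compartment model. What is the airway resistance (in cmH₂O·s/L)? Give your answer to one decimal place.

6.5

Flow: 56 L/min ÷ 60 = 0.9333 L/s.
Equation of motion (constant flow): PIP = Vt/C + R·V̇ + PEEP.
R·V̇ = PIP − Vt/C − PEEP = 20.2 − 555/61.0 − 5 = 20.2 − 9.098 − 5 = 6.102 cmH2O.
R = 6.102 / 0.9333 = 6.538 cmH2O·s/L.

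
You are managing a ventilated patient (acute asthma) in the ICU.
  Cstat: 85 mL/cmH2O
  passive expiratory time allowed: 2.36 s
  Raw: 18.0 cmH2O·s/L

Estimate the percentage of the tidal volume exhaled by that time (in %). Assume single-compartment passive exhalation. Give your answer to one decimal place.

τ = R × C = 18.0 × 85 mL/cmH2O = 18.0 × 0.085 L/cmH2O = 1.53 s.
Passive exhalation: V(t)/V₀ = e^(−t/τ) = e^(−2.36/1.53) = 0.2138.
Fraction exhaled = 1 − 0.2138 = 0.7862 → 78.62%.

78.6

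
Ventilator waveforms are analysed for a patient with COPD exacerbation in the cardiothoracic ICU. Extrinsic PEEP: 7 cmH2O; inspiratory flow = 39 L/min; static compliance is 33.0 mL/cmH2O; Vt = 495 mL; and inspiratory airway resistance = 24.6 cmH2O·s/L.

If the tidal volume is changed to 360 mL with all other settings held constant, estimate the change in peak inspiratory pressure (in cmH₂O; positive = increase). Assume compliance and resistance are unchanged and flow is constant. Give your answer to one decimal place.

PIP = Vt/C + R·V̇ + PEEP (constant-flow equation of motion).
Only the elastic term changes: ΔPIP = ΔVt / C = (360 − 495) / 33.0 = -4.091 cmH2O.

-4.1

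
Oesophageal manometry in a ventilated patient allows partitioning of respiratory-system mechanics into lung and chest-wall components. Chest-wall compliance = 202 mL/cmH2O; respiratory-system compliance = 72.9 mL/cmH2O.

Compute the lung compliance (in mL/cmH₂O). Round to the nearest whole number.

114

1/CL = 1/Crs − 1/Ccw.
1/CL = 1/72.9 − 1/202 = 0.008767.
CL = 114.06 mL/cmH2O.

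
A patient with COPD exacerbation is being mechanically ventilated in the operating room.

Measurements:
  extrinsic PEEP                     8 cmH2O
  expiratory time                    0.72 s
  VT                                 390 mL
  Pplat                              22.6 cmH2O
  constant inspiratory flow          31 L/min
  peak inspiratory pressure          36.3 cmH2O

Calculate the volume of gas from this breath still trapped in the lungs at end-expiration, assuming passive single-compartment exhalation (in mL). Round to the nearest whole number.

141

Flow: 31 L/min ÷ 60 = 0.5167 L/s.
R = (PIP − Pplat)/V̇ = (36.3 − 22.6) / 0.5167 = 13.7/0.5167 = 26.514 cmH2O·s/L.
C = Vt/(Pplat − PEEP) = 390.0 / (22.6 − 8) = 390.0/14.6 = 26.712 mL/cmH2O.
τ = R × C = 26.514 × 0.02671 L/cmH2O = 0.7082 s.
Fraction remaining = e^(−Te/τ) = e^(−0.72/0.7082) = 0.3618.
Trapped volume = 390.0 × 0.3618 = 141.1 mL.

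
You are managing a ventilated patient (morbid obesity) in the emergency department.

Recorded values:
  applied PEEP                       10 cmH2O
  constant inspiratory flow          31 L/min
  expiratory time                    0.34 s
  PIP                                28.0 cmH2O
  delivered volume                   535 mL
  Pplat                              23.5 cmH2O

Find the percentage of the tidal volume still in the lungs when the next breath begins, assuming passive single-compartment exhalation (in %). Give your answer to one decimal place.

Flow: 31 L/min ÷ 60 = 0.5167 L/s.
R = (PIP − Pplat)/V̇ = (28.0 − 23.5) / 0.5167 = 4.5/0.5167 = 8.709 cmH2O·s/L.
C = Vt/(Pplat − PEEP) = 535.0 / (23.5 − 10) = 535.0/13.5 = 39.63 mL/cmH2O.
τ = R × C = 8.709 × 0.03963 L/cmH2O = 0.3451 s.
Fraction remaining at end-expiration = e^(−Te/τ) = e^(−0.34/0.3451) = 0.3734 → 37.34%.

37.3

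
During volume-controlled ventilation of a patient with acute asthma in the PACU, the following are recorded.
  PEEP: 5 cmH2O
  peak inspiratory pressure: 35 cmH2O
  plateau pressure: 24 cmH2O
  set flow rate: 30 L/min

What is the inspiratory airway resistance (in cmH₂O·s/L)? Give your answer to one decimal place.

22.0

Flow: 30 L/min ÷ 60 = 0.5 L/s.
Raw = (PIP − Pplat) / flow = (35 − 24) / 0.5 = 11.0 / 0.5 = 22.0 cmH2O·s/L.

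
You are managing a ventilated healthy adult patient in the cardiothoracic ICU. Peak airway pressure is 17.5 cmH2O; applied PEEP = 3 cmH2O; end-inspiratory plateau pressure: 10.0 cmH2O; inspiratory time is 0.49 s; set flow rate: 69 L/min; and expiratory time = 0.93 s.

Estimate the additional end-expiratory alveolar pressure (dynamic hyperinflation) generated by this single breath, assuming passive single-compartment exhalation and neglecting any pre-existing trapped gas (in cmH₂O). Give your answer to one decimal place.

Flow: 69 L/min ÷ 60 = 1.15 L/s.
Vt = flow × Ti = 1.15 L/s × 0.49 s × 1000 mL/L = 563.5 mL.
R = (PIP − Pplat)/V̇ = (17.5 − 10.0) / 1.15 = 7.5/1.15 = 6.522 cmH2O·s/L.
C = Vt/(Pplat − PEEP) = 563.5 / (10.0 − 3) = 563.5/7.0 = 80.5 mL/cmH2O.
τ = R × C = 6.522 × 0.0805 L/cmH2O = 0.525 s.
Fraction remaining = e^(−Te/τ) = e^(−0.93/0.525) = 0.1701; trapped volume = 563.5 × 0.1701 = 95.851 mL.
Additional alveolar pressure from trapping ≈ V_trapped / C = 95.851 / 80.5 = 1.191 cmH2O.

1.2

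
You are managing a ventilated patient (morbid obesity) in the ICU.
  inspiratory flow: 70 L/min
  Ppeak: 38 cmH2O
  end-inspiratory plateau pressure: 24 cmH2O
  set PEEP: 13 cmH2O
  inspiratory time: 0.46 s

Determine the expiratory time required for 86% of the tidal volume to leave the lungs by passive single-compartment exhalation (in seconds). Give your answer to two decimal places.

Flow: 70 L/min ÷ 60 = 1.1667 L/s.
Vt = flow × Ti = 1.1667 L/s × 0.46 s × 1000 mL/L = 536.68 mL.
R = (PIP − Pplat)/V̇ = (38 − 24) / 1.1667 = 14.0/1.1667 = 12.0 cmH2O·s/L.
C = Vt/(Pplat − PEEP) = 536.68 / (24 − 13) = 536.68/11.0 = 48.789 mL/cmH2O.
τ = R × C = 12.0 × 0.04879 L/cmH2O = 0.5855 s.
t = −τ·ln(1 − 0.86) = −0.5855·ln(0.14) = 1.151 s.

1.15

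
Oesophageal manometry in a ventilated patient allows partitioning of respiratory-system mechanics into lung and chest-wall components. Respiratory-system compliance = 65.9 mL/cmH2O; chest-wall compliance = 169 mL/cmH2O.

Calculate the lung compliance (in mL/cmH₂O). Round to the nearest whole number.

108

1/CL = 1/Crs − 1/Ccw.
1/CL = 1/65.9 − 1/169 = 0.009257.
CL = 108.03 mL/cmH2O.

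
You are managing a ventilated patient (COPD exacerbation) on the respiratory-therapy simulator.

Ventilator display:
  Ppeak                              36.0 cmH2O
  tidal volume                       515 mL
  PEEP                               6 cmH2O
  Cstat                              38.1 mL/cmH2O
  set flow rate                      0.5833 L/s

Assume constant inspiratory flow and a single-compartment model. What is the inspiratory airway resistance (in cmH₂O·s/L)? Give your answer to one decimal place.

28.3

Equation of motion (constant flow): PIP = Vt/C + R·V̇ + PEEP.
R·V̇ = PIP − Vt/C − PEEP = 36.0 − 515/38.1 − 6 = 36.0 − 13.517 − 6 = 16.483 cmH2O.
R = 16.483 / 0.5833 = 28.258 cmH2O·s/L.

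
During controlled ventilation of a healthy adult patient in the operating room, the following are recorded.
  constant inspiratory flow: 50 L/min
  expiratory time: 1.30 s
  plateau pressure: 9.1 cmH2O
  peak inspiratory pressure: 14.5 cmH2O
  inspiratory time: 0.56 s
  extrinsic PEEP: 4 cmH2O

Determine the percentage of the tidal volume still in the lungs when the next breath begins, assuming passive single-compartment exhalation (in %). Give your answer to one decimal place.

11.2

Flow: 50 L/min ÷ 60 = 0.8333 L/s.
Vt = flow × Ti = 0.8333 L/s × 0.56 s × 1000 mL/L = 466.65 mL.
R = (PIP − Pplat)/V̇ = (14.5 − 9.1) / 0.8333 = 5.4/0.8333 = 6.48 cmH2O·s/L.
C = Vt/(Pplat − PEEP) = 466.65 / (9.1 − 4) = 466.65/5.1 = 91.5 mL/cmH2O.
τ = R × C = 6.48 × 0.0915 L/cmH2O = 0.5929 s.
Fraction remaining at end-expiration = e^(−Te/τ) = e^(−1.30/0.5929) = 0.1116 → 11.16%.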